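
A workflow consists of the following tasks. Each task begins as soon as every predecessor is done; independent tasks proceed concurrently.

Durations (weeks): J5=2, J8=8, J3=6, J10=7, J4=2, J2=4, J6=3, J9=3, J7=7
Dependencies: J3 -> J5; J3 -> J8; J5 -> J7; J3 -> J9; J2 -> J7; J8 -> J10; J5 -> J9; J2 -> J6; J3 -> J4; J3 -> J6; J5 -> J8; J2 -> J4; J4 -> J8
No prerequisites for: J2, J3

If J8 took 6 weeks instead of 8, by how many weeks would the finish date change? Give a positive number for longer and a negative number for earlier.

-2

Actual critical path: J3→J4→J8→J10 = 6+2+8+7 = 23 ⇒ 23 weeks.
J8 lies on that path, so at 6 weeks the path becomes 21 weeks.
No other chain overtakes it, so the finish is 21 weeks.
Change in finish: 21 − 23 = -2 weeks.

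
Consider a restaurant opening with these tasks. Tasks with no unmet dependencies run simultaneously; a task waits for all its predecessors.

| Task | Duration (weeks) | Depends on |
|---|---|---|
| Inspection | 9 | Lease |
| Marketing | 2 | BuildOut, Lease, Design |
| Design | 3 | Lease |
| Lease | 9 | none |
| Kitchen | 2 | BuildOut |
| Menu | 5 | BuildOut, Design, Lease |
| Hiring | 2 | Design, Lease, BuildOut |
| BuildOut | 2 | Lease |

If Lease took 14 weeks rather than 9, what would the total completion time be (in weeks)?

The binding path is Lease→Inspection = 9+9 = 18; finish at 18 weeks.
Lease is on the critical path; changing it to 14 makes that path 23 weeks.
That remains the longest chain; total 23 weeks.

23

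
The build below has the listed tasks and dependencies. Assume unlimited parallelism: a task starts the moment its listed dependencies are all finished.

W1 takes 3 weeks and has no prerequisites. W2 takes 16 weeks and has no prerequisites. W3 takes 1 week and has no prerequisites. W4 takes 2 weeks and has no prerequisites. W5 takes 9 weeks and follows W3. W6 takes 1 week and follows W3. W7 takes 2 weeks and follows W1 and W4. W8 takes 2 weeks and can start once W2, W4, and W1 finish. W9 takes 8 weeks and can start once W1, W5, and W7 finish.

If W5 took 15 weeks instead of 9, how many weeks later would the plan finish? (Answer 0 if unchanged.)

6

Baseline: W3→W5→W9 = 1+9+8 = 18 → 18 weeks.
W5 is on the critical path; changing it to 15 makes that path 24 weeks.
That remains the longest chain; total 24 weeks.
Change in finish: 24 − 18 = +6 weeks.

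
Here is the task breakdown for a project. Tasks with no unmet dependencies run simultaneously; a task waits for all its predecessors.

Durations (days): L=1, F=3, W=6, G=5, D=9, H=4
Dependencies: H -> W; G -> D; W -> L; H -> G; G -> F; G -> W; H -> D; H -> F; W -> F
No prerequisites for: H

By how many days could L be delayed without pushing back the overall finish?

H→G→W→F = 4+5+6+3 = 18 sets the makespan at 18 days.
The longest chain containing L totals 16 days.
Float = 18 − 16 = 2.

2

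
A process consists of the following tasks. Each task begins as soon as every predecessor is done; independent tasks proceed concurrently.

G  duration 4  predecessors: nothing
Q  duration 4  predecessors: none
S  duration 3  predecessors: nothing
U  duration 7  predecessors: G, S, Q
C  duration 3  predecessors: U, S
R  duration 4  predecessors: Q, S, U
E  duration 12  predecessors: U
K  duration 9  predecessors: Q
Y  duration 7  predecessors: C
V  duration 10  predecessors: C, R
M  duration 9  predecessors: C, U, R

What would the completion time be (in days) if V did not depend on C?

25

Before: longest chain G→U→R→V = 4+7+4+10 = 25, finish 25.
Dropping C→V doesn't change V's earliest start (15); another predecessor still binds.
After: G→U→R→V = 4+7+4+10 = 25 → 25 days.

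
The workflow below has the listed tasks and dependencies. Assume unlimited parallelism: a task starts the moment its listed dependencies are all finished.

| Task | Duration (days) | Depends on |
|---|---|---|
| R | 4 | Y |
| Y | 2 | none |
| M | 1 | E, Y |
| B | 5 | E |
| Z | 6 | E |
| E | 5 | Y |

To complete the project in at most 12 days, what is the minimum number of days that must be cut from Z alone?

1

Current finish: 13 days; target: 12.
Z is on every critical path, so each day cut from Z cuts the finish by one (this holds down to a finish of 12).
Need 13 − 12 = 1 day off Z → Z becomes 5 days, finish becomes 12.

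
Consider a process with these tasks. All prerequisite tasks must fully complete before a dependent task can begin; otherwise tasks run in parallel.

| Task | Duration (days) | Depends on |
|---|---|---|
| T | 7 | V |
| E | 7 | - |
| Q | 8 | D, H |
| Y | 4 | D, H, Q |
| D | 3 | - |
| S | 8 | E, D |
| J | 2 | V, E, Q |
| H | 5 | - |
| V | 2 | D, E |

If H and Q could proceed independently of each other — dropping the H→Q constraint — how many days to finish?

16

Before: longest chain H→Q→Y = 5+8+4 = 17, finish 17.
Without H→Q, Q's earliest start moves from 5 to 3.
After: E→V→T = 7+2+7 = 16 → 16 days.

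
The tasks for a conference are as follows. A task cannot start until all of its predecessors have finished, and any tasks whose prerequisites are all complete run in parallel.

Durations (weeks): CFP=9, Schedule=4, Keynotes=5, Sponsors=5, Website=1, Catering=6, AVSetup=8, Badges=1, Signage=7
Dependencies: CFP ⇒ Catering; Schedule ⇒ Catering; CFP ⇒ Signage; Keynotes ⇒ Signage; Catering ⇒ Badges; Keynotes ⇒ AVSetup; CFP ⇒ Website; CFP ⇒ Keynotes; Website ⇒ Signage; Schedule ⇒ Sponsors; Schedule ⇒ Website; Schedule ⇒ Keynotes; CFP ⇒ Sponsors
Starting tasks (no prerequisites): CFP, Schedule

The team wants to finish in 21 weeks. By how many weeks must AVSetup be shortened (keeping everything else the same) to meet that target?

Current finish: 22 weeks; target: 21.
AVSetup is on every critical path, so each week cut from AVSetup cuts the finish by one (this holds down to a finish of 21).
Need 22 − 21 = 1 week off AVSetup → AVSetup becomes 7 weeks, finish becomes 21.

1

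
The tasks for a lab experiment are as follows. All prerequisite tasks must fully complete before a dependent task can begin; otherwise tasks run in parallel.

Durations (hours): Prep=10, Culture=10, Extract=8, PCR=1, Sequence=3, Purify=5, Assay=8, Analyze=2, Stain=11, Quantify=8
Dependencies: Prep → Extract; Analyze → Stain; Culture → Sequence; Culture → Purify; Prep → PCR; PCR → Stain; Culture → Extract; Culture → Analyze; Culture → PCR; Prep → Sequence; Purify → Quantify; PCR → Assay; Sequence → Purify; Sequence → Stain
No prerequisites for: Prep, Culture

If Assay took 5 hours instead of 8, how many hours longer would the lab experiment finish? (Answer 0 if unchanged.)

The binding path is Prep→Sequence→Purify→Quantify = 10+3+5+8 = 26; finish at 26 hours.
Assay is off the critical path — its longest chain is 19 hours, giving 7 of slack.
That remains the longest chain; total 26 hours.
Change in finish: 26 − 26 = +0 hours.

0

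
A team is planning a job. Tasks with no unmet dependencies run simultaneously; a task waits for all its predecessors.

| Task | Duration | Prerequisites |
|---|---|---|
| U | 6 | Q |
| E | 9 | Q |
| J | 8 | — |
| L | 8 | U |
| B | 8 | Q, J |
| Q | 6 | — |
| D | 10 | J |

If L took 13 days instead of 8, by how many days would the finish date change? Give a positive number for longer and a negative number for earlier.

Actual critical path: Q→U→L = 6+6+8 = 20 ⇒ 20 days.
Since L is critical, the +5 change carries straight to that chain (now 25 days).
The critical path is still Q→U→L; finish is now 25 days.
Change in finish: 25 − 20 = +5 days.

5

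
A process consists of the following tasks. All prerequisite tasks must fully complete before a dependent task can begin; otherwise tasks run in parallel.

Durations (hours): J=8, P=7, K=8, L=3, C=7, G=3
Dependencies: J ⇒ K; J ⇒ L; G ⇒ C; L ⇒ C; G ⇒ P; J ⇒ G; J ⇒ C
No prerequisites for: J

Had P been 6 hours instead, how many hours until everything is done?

The binding path is J→G→P = 8+3+7 = 18; finish at 18 hours.
P lies on that path, so at 6 hours the path becomes 17 hours.
Now J→L→C = 8+3+7 = 18 is longest, so the finish becomes 18 hours.

18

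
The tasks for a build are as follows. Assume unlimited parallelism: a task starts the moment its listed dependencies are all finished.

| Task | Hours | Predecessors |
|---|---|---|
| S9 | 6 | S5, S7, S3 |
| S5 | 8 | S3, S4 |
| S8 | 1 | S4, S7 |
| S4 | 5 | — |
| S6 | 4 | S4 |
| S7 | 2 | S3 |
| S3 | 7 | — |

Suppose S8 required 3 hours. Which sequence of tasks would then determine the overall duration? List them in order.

S3, S5, S9

As given, the longest chain is S3→S5→S9 = 7+8+6 = 21, so the finish is 21 hours.
The longest path through S8 is only 10 hours, so S8 has float 11.
The critical path is still S3→S5→S9; finish is now 21 hours.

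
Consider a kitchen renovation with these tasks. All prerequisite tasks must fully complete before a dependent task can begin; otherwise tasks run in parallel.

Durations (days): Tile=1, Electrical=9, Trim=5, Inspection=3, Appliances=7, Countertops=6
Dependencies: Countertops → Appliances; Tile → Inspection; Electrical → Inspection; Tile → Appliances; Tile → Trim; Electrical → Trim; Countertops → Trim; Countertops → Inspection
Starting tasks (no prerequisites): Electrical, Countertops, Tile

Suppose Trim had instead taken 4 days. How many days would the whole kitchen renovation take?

The binding path is Electrical→Trim = 9+5 = 14; finish at 14 days.
Since Trim is critical, the -1 change carries straight to that chain (now 13 days).
That remains the longest chain; total 13 days.

13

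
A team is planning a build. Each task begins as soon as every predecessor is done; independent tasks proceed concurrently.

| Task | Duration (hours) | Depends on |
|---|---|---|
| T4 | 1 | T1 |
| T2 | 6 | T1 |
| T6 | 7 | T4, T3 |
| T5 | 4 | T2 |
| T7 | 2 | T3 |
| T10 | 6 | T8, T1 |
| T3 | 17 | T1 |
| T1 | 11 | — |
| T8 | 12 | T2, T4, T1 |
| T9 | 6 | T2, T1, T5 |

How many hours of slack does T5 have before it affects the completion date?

8

Critical path: T1→T2→T8→T10 = 11+6+12+6 = 35, so the finish is 35 hours.
The longest chain containing T5 totals 27 hours.
So T5 can slip 29 − 21 = 8 hours.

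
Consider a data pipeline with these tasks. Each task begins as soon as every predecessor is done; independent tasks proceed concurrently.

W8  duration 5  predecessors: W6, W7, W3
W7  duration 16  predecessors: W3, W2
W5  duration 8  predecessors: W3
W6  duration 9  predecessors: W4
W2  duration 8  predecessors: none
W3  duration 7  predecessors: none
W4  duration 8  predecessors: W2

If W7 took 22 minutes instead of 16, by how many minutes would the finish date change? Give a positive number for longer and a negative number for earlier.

As given, the longest chain is W2→W4→W6→W8 = 8+8+9+5 = 30, so the finish is 30 minutes.
The longest path through W7 is only 29 minutes, so W7 has float 1.
New critical path: W2→W7→W8 = 8+22+5 = 35 ⇒ 35 minutes.
Change in finish: 35 − 30 = +5 minutes.

5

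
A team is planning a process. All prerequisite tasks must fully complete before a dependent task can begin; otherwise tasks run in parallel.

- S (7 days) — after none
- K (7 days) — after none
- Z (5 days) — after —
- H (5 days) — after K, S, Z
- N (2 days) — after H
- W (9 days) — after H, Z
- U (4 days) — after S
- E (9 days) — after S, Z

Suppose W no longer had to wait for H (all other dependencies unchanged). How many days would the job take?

With the dependency in place, S→H→W = 7+5+9 = 21 sets the finish at 21 days.
Without H→W, W's earliest start moves from 12 to 5.
New critical path: S→E = 7+9 = 16 ⇒ 16 days.

16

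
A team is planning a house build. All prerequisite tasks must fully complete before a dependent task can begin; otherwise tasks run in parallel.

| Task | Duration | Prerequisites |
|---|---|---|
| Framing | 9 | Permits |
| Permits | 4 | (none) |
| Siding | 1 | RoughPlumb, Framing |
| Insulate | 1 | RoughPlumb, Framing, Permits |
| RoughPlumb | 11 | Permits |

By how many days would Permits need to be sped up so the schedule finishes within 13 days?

Current finish: 16 days; target: 13.
Permits is on every critical path, so each day cut from Permits cuts the finish by one (this holds down to a finish of 13).
Need 16 − 13 = 3 days off Permits → Permits becomes 1 day, finish becomes 13.

3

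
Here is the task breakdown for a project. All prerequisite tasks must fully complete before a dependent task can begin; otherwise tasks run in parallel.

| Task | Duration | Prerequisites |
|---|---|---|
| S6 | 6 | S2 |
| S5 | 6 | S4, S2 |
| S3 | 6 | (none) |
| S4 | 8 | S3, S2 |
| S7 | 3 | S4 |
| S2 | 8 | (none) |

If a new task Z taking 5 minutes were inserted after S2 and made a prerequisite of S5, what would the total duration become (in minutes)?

22

Originally the project takes 22 minutes.
With Z inserted, S5 now waits for max(S4, S2, Z).
New critical path: S2→S4→S5 = 8+8+6 = 22 ⇒ 22 minutes.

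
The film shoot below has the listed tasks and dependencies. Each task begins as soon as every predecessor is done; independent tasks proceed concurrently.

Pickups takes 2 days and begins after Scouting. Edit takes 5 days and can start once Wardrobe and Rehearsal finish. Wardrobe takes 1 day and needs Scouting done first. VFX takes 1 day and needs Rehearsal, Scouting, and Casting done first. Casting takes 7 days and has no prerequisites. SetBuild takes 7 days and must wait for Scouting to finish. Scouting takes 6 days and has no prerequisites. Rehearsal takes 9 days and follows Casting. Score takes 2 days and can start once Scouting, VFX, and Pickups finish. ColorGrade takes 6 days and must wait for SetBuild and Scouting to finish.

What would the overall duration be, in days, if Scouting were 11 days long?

Baseline: Casting→Rehearsal→Edit = 7+9+5 = 21 → 21 days.
Scouting is off the critical path — its longest chain is 19 days, giving 2 of slack.
The binding chain switches to Scouting→SetBuild→ColorGrade = 11+7+6 = 24; finish 24 days.

24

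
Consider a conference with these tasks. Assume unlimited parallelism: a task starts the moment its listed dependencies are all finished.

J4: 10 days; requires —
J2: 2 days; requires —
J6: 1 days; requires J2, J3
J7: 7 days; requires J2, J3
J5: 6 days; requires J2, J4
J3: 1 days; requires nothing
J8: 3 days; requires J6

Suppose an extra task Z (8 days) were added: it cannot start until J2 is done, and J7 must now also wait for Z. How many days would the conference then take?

Originally the conference takes 16 days.
With Z inserted, J7 now waits for max(J2, J3, Z).
New critical path: J2→Z→J7 = 2+8+7 = 17 ⇒ 17 days.

17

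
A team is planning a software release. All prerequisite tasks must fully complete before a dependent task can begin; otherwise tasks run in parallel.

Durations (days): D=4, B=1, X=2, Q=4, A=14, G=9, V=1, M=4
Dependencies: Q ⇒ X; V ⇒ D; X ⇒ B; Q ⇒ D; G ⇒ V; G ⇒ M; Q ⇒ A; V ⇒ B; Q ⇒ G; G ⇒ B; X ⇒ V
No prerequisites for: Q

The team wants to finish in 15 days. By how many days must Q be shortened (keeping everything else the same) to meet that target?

Current finish: 18 days; target: 15.
Q is on every critical path, so each day cut from Q cuts the finish by one (this holds down to a finish of 15).
Need 18 − 15 = 3 days off Q → Q becomes 1 day, finish becomes 15.

3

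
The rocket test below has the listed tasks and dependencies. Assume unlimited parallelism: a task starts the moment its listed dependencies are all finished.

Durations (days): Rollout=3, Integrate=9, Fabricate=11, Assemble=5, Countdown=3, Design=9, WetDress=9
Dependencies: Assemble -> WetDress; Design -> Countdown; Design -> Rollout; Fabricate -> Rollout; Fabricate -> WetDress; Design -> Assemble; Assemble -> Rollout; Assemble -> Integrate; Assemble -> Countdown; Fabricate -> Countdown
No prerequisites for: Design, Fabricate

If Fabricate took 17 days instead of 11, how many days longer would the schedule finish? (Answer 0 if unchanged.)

3

The binding path is Design→Assemble→WetDress = 9+5+9 = 23; finish at 23 days.
Fabricate is off the critical path — its longest chain is 20 days, giving 3 of slack.
New critical path: Fabricate→WetDress = 17+9 = 26 ⇒ 26 days.
Change in finish: 26 − 23 = +3 days.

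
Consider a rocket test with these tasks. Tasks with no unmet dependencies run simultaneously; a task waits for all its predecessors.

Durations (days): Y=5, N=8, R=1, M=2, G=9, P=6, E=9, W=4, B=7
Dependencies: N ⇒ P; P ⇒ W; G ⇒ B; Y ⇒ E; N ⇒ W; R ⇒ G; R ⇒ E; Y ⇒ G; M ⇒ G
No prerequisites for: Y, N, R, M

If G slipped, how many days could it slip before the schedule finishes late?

0

The longest chain is Y→G→B = 5+9+7 = 21; overall finish 21 days.
G finishes as early as 14 and must finish by 14.
So G can slip 14 − 14 = 0 days.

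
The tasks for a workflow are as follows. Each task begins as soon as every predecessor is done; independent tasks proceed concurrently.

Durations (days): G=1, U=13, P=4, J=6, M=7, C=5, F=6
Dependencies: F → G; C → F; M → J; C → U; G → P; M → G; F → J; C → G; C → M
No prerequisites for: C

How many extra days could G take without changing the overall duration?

Critical path: C→M→J = 5+7+6 = 18, so the finish is 18 days.
The longest chain containing G totals 17 days.
Float = 18 − 17 = 1.

1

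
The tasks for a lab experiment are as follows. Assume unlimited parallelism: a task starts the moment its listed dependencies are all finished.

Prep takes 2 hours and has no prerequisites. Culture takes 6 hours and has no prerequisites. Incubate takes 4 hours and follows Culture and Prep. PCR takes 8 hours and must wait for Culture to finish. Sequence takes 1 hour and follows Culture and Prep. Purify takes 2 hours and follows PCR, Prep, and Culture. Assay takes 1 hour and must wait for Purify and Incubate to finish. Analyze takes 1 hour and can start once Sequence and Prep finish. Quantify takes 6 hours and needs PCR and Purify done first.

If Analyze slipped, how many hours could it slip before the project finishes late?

14

The longest chain is Culture→PCR→Purify→Quantify = 6+8+2+6 = 22; overall finish 22 hours.
The longest chain containing Analyze totals 8 hours.
So Analyze can slip 22 − 8 = 14 hours.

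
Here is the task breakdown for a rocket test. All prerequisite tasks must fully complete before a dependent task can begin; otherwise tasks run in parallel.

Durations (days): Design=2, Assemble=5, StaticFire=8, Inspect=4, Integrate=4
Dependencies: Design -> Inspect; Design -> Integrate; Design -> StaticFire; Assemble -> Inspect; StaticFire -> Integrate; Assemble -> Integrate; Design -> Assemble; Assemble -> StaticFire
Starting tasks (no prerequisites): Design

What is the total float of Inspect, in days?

8

Design→Assemble→StaticFire→Integrate = 2+5+8+4 = 19 sets the makespan at 19 days.
Longest path through Inspect: 11 days (earliest finish 11, latest finish 19).
Slack of Inspect = 15 − 7 = 8 days.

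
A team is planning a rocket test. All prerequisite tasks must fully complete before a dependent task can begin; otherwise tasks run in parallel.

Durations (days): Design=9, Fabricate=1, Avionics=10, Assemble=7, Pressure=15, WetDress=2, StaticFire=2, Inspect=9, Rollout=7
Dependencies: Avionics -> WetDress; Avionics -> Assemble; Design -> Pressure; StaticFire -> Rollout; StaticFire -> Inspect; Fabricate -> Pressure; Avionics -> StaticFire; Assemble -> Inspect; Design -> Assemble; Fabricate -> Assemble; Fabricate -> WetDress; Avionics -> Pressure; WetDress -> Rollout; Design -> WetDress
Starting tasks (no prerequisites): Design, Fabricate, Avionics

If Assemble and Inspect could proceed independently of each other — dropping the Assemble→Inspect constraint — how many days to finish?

25

With the dependency in place, Avionics→Assemble→Inspect = 10+7+9 = 26 sets the finish at 26 days.
Without Assemble→Inspect, Inspect's earliest start moves from 17 to 12.
After: Avionics→Pressure = 10+15 = 25 → 25 days.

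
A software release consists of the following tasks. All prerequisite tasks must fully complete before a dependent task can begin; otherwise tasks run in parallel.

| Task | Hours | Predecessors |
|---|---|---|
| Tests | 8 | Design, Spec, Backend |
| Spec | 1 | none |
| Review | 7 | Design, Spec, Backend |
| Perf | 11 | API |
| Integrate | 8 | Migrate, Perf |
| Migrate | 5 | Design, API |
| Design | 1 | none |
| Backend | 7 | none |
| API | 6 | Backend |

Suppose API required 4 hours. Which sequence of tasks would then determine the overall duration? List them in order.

Backend, API, Perf, Integrate

As given, the longest chain is Backend→API→Perf→Integrate = 7+6+11+8 = 32, so the finish is 32 hours.
API lies on that path, so at 4 hours the path becomes 30 hours.
No other chain overtakes it, so the finish is 30 hours.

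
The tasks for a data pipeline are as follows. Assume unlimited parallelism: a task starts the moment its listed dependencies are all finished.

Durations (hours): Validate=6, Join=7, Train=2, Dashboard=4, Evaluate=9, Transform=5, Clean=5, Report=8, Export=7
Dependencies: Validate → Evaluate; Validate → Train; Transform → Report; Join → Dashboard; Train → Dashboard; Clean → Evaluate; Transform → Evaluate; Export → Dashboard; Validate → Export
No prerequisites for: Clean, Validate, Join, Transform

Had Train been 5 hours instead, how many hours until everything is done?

The binding path is Validate→Export→Dashboard = 6+7+4 = 17; finish at 17 hours.
The longest path through Train is only 12 hours, so Train has float 5.
No other chain overtakes it, so the finish is 17 hours.

17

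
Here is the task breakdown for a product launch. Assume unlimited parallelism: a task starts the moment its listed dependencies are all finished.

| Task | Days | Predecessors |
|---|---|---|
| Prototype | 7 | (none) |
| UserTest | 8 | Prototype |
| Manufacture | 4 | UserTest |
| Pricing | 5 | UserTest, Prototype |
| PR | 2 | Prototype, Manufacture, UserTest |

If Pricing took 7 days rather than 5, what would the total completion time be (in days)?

22

Actual critical path: Prototype→UserTest→Manufacture→PR = 7+8+4+2 = 21 ⇒ 21 days.
Pricing has 1 day of float (longest path through it is 20).
New critical path: Prototype→UserTest→Pricing = 7+8+7 = 22 ⇒ 22 days.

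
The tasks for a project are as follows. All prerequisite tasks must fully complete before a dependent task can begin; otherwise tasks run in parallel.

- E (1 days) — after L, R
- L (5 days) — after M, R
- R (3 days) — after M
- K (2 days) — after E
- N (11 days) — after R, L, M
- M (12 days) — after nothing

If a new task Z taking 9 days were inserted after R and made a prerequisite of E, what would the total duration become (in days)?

Originally the plan takes 31 days.
With Z inserted, E now waits for max(L, R, Z).
New critical path: M→R→L→N = 12+3+5+11 = 31 ⇒ 31 days.

31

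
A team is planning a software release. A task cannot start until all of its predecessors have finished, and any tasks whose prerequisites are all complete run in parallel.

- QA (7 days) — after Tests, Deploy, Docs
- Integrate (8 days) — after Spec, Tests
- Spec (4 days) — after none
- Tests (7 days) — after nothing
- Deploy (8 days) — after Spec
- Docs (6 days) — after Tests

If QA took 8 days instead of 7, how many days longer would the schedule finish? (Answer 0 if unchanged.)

Baseline: Tests→Docs→QA = 7+6+7 = 20 → 20 days.
QA lies on that path, so at 8 days the path becomes 21 days.
That remains the longest chain; total 21 days.
Change in finish: 21 − 20 = +1 days.

1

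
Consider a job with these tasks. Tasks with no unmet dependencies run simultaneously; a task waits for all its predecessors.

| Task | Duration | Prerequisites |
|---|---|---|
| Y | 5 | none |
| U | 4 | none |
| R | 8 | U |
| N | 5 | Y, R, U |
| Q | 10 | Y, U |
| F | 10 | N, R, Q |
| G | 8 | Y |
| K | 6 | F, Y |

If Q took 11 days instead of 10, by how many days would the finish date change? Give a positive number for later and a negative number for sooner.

Critical path before the change: U→R→N→F→K = 4+8+5+10+6 = 33 giving 33 days.
Q has 2 days of float (longest path through it is 31).
No other chain overtakes it, so the finish is 33 days.
Change in finish: 33 − 33 = +0 days.

0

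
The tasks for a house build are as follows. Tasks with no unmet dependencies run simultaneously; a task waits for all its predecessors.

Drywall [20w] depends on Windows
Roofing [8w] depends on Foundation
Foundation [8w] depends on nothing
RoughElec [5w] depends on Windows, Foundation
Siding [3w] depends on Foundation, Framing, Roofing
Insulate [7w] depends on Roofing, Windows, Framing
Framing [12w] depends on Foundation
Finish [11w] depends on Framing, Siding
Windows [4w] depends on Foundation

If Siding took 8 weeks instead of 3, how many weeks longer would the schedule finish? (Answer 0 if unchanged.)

As given, the longest chain is Foundation→Framing→Siding→Finish = 8+12+3+11 = 34, so the finish is 34 weeks.
Siding lies on that path, so at 8 weeks the path becomes 39 weeks.
That remains the longest chain; total 39 weeks.
Change in finish: 39 − 34 = +5 weeks.

5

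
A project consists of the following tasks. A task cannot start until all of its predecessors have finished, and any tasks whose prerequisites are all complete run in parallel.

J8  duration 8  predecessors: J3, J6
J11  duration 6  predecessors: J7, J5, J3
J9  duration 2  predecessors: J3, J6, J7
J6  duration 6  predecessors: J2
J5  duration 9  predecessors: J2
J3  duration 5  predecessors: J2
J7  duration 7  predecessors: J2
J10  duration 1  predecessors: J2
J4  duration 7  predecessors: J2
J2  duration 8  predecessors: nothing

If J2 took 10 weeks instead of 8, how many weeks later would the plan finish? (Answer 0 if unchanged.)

Baseline: J2→J5→J11 = 8+9+6 = 23 → 23 weeks.
Since J2 is critical, the +2 change carries straight to that chain (now 25 weeks).
No other chain overtakes it, so the finish is 25 weeks.
Change in finish: 25 − 23 = +2 weeks.

2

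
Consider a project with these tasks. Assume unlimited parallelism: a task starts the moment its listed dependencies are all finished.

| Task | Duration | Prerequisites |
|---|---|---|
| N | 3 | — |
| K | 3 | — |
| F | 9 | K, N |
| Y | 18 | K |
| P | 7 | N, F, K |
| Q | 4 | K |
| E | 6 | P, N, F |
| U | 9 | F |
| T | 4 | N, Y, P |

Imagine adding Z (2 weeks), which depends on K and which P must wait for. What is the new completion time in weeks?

Originally the project takes 25 weeks.
With Z inserted, P now waits for max(N, F, K, Z).
New critical path: N→F→P→E = 3+9+7+6 = 25 ⇒ 25 weeks.

25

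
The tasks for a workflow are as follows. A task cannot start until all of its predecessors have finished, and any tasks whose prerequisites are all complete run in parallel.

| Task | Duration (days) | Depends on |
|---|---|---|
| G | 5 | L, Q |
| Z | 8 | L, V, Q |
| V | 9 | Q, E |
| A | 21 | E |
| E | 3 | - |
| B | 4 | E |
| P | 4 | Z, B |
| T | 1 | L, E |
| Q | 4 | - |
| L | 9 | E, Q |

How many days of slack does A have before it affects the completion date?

Q→V→Z→P = 4+9+8+4 = 25 sets the makespan at 25 days.
The longest chain containing A totals 24 days.
Slack of A = 4 − 3 = 1 day.

1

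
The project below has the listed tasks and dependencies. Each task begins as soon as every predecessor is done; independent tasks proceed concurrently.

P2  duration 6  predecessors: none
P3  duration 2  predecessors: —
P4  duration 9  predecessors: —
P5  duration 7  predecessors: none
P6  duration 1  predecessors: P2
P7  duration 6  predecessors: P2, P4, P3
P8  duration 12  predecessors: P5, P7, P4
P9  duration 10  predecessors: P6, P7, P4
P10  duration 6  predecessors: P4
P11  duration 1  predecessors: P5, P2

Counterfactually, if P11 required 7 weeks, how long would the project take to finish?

27

Baseline: P4→P7→P8 = 9+6+12 = 27 → 27 weeks.
P11 has 19 weeks of float (longest path through it is 8).
That remains the longest chain; total 27 weeks.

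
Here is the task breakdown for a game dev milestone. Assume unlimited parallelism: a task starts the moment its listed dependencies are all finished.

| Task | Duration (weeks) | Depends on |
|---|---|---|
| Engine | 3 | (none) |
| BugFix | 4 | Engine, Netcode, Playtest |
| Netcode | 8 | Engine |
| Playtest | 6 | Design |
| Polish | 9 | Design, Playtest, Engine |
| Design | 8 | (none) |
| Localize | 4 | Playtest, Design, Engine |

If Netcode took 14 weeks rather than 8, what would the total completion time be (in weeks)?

The binding path is Design→Playtest→Polish = 8+6+9 = 23; finish at 23 weeks.
Netcode is off the critical path — its longest chain is 15 weeks, giving 8 of slack.
That remains the longest chain; total 23 weeks.

23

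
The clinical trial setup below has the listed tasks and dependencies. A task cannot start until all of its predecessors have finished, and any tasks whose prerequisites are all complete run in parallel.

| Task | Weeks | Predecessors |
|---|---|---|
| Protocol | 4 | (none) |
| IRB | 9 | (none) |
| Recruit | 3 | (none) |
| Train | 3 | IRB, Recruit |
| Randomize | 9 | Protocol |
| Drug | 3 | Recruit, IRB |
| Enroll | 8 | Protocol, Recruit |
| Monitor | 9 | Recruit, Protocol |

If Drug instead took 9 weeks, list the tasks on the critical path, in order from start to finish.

IRB, Drug

Baseline: Protocol→Randomize = 4+9 = 13 → 13 weeks.
Drug is off the critical path — its longest chain is 12 weeks, giving 1 of slack.
The binding chain switches to IRB→Drug = 9+9 = 18; finish 18 weeks.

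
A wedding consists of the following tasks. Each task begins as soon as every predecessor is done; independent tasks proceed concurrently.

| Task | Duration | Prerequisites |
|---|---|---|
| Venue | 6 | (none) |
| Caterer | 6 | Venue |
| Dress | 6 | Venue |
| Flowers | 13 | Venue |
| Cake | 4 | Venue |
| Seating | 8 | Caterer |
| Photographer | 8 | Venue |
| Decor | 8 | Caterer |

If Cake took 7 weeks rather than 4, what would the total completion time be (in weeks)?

20

As given, the longest chain is Venue→Caterer→Seating = 6+6+8 = 20, so the finish is 20 weeks.
Cake has 10 weeks of float (longest path through it is 10).
The critical path is still Venue→Caterer→Seating; finish is now 20 weeks.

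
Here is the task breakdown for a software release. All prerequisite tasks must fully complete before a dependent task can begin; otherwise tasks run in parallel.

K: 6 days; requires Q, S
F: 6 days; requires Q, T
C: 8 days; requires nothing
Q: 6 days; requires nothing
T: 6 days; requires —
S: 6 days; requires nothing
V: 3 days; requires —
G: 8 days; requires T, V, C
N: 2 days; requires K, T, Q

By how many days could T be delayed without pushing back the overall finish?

The longest chain is C→G = 8+8 = 16; overall finish 16 days.
Longest path through T: 14 days (earliest finish 6, latest finish 8).
So T can slip 8 − 6 = 2 days.

2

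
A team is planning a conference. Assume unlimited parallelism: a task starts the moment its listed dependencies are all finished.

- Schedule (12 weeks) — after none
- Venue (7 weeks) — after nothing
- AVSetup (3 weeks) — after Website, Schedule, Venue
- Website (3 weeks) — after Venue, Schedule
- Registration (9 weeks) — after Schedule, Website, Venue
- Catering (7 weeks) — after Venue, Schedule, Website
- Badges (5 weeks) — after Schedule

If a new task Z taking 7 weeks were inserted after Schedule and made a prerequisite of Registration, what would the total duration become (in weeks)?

28

Originally the project takes 24 weeks.
With Z inserted, Registration now waits for max(Schedule, Website, Venue, Z).
New critical path: Schedule→Z→Registration = 12+7+9 = 28 ⇒ 28 weeks.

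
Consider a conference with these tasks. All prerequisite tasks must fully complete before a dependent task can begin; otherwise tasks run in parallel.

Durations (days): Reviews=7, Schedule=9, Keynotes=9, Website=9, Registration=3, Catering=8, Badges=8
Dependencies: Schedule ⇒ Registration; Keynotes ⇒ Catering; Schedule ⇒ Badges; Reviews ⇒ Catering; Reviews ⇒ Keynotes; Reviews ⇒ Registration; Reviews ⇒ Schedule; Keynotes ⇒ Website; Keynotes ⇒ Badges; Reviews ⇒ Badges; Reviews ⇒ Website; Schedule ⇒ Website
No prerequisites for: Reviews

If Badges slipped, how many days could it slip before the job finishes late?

The longest chain is Reviews→Schedule→Website = 7+9+9 = 25; overall finish 25 days.
Badges finishes as early as 24 and must finish by 25.
Slack of Badges = 17 − 16 = 1 day.

1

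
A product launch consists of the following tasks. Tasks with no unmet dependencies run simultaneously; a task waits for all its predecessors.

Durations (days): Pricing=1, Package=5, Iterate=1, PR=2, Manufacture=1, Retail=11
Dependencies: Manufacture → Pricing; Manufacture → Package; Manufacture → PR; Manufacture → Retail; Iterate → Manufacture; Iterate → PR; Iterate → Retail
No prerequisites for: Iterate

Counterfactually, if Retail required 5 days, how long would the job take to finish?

The binding path is Iterate→Manufacture→Retail = 1+1+11 = 13; finish at 13 days.
Since Retail is critical, the -6 change carries straight to that chain (now 7 days).
Now Iterate→Manufacture→Package = 1+1+5 = 7 is longest, so the finish becomes 7 days.

7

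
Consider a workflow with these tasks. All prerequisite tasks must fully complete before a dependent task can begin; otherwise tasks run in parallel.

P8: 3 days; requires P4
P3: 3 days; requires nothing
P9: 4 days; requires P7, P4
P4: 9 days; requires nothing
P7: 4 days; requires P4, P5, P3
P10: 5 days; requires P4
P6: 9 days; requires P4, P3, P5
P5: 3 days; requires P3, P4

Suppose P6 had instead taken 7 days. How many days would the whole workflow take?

Critical path before the change: P4→P5→P6 = 9+3+9 = 21 giving 21 days.
P6 lies on that path, so at 7 days the path becomes 19 days.
New critical path: P4→P5→P7→P9 = 9+3+4+4 = 20 ⇒ 20 days.

20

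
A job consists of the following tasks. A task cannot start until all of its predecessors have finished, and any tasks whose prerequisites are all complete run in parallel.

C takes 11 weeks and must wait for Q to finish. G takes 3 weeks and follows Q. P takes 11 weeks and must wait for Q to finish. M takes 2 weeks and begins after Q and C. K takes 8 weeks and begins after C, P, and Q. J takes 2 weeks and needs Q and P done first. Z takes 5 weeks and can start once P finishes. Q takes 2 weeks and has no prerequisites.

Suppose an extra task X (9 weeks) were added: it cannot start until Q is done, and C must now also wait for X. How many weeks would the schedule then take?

30

Originally the schedule takes 21 weeks.
With X inserted, C now waits for max(Q, X).
New critical path: Q→X→C→K = 2+9+11+8 = 30 ⇒ 30 weeks.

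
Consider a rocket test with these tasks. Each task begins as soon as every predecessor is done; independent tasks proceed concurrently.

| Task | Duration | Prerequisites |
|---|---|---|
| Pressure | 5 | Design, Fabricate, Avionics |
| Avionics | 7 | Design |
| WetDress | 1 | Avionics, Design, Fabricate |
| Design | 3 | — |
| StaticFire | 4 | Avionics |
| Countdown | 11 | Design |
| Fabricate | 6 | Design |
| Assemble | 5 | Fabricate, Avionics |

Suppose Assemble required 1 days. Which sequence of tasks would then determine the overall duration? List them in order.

Critical path before the change: Design→Avionics→Assemble = 3+7+5 = 15 giving 15 days.
Assemble is on the critical path; changing it to 1 makes that path 11 days.
The binding chain switches to Design→Avionics→Pressure = 3+7+5 = 15; finish 15 days.

Design, Avionics, Pressure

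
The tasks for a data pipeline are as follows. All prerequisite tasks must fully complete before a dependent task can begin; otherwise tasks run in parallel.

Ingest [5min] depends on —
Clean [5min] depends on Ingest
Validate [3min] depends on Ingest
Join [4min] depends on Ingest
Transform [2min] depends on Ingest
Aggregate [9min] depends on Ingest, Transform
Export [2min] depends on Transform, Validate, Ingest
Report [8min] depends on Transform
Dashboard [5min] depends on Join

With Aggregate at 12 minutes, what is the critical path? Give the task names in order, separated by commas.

Actual critical path: Ingest→Transform→Aggregate = 5+2+9 = 16 ⇒ 16 minutes.
Since Aggregate is critical, the +3 change carries straight to that chain (now 19 minutes).
No other chain overtakes it, so the finish is 19 minutes.

Ingest, Transform, Aggregate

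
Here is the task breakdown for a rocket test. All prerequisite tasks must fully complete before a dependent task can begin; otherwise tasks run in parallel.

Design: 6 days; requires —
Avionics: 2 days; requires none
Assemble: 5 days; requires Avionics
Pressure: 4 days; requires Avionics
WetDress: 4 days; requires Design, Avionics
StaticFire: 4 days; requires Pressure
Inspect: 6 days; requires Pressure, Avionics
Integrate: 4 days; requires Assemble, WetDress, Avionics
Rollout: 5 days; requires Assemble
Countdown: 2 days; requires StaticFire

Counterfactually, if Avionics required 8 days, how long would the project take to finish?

Actual critical path: Design→WetDress→Integrate = 6+4+4 = 14 ⇒ 14 days.
Avionics is off the critical path — its longest chain is 12 days, giving 2 of slack.
The binding chain switches to Avionics→Assemble→Rollout = 8+5+5 = 18; finish 18 days.

18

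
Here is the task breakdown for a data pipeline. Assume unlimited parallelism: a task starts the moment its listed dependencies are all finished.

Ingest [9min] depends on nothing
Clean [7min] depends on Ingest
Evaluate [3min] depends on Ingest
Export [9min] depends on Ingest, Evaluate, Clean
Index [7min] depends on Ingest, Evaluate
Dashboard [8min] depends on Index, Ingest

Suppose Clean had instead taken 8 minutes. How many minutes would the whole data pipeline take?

As given, the longest chain is Ingest→Evaluate→Index→Dashboard = 9+3+7+8 = 27, so the finish is 27 minutes.
The longest path through Clean is only 25 minutes, so Clean has float 2.
The critical path is still Ingest→Evaluate→Index→Dashboard; finish is now 27 minutes.

27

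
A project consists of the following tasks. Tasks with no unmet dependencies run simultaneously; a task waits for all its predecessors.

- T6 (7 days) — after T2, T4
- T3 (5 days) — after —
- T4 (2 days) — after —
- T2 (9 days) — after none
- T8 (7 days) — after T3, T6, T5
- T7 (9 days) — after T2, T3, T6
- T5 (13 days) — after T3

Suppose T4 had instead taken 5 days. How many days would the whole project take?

Actual critical path: T2→T6→T7 = 9+7+9 = 25 ⇒ 25 days.
T4 is off the critical path — its longest chain is 18 days, giving 7 of slack.
That remains the longest chain; total 25 days.

25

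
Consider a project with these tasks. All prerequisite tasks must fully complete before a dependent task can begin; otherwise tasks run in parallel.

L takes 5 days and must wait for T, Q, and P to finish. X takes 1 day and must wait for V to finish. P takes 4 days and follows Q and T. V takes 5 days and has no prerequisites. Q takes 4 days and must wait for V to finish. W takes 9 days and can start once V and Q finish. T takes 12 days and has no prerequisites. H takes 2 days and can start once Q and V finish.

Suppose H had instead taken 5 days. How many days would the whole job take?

Baseline: T→P→L = 12+4+5 = 21 → 21 days.
H has 10 days of float (longest path through it is 11).
No other chain overtakes it, so the finish is 21 days.

21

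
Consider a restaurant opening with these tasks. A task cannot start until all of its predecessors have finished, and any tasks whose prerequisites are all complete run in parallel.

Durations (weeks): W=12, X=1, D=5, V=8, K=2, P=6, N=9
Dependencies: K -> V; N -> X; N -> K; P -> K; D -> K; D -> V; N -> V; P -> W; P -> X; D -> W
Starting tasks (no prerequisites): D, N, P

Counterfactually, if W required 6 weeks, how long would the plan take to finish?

Baseline: N→K→V = 9+2+8 = 19 → 19 weeks.
The longest path through W is only 18 weeks, so W has float 1.
The critical path is still N→K→V; finish is now 19 weeks.

19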